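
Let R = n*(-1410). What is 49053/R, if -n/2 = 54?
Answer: 16351/50760 ≈ 0.32212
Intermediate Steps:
n = -108 (n = -2*54 = -108)
R = 152280 (R = -108*(-1410) = 152280)
49053/R = 49053/152280 = 49053*(1/152280) = 16351/50760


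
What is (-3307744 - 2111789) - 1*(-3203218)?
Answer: -2216315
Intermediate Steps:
(-3307744 - 2111789) - 1*(-3203218) = -5419533 + 3203218 = -2216315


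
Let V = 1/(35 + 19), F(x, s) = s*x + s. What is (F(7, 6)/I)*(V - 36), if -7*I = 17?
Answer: 108808/153 ≈ 711.16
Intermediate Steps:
I = -17/7 (I = -⅐*17 = -17/7 ≈ -2.4286)
F(x, s) = s + s*x
V = 1/54 ≈ 0.018519
(F(7, 6)/I)*(V - 36) = ((6*(1 + 7))/(-17/7))*(1/54 - 36) = ((6*8)*(-7/17))*(-1943/54) = (48*(-7/17))*(-1943/54) = -336/17*(-1943/54) = 108808/153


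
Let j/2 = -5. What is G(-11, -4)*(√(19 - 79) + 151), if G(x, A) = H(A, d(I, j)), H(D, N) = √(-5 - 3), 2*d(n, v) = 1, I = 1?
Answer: -4*√30 + 302*I*√2 ≈ -21.909 + 427.09*I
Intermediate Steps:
j = -10 (j = 2*(-5) = -10)
d(n, v) = ½ (d(n, v) = (½)*1 = ½)
H(D, N) = 2*I*√2 (H(D, N) = √(-8) = 2*I*√2)
G(x, A) = 2*I*√2
G(-11, -4)*(√(19 - 79) + 151) = (2*I*√2)*(√(19 - 79) + 151) = (2*I*√2)*(√(-60) + 151) = (2*I*√2)*(2*I*√15 + 151) = (2*I*√2)*(151 + 2*I*√15) = 2*I*√2*(151 + 2*I*√15)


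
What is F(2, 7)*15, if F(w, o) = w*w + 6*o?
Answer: 690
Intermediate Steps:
F(w, o) = w**2 + 6*o
F(2, 7)*15 = (2**2 + 6*7)*15 = (4 + 42)*15 = 46*15 = 690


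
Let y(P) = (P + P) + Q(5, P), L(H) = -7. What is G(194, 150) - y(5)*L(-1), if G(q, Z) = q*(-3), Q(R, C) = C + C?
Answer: -442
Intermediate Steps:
Q(R, C) = 2*C
G(q, Z) = -3*q
y(P) = 4*P (y(P) = (P + P) + 2*P = 2*P + 2*P = 4*P)
G(194, 150) - y(5)*L(-1) = -3*194 - 4*5*(-7) = -582 - 20*(-7) = -582 - 1*(-140) = -582 + 140 = -442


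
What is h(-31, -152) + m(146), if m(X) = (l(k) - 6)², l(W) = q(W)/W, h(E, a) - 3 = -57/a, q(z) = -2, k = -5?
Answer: 6947/200 ≈ 34.735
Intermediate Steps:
h(E, a) = 3 - 57/a
l(W) = -2/W
m(X) = 784/25 (m(X) = (-2/(-5) - 6)² = (-2*(-⅕) - 6)² = (⅖ - 6)² = (-28/5)² = 784/25)
h(-31, -152) + m(146) = (3 - 57/(-152)) + 784/25 = (3 - 57*(-1/152)) + 784/25 = (3 + 3/8) + 784/25 = 27/8 + 784/25 = 6947/200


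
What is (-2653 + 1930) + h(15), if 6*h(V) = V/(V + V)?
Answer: -8675/12 ≈ -722.92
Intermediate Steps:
h(V) = 1/12 (h(V) = (V/(V + V))/6 = (V/((2*V)))/6 = (V*(1/(2*V)))/6 = (1/6)*(1/2) = 1/12)
(-2653 + 1930) + h(15) = (-2653 + 1930) + 1/12 = -723 + 1/12 = -8675/12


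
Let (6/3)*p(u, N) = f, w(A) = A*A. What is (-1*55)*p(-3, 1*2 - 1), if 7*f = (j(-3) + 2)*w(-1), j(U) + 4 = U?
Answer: 275/14 ≈ 19.643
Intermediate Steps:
w(A) = A**2
j(U) = -4 + U
f = -5/7 (f = (((-4 - 3) + 2)*(-1)**2)/7 = ((-7 + 2)*1)/7 = (-5*1)/7 = (1/7)*(-5) = -5/7 ≈ -0.71429)
p(u, N) = -5/14 (p(u, N) = (1/2)*(-5/7) = -5/14)
(-1*55)*p(-3, 1*2 - 1) = -1*55*(-5/14) = -55*(-5/14) = 275/14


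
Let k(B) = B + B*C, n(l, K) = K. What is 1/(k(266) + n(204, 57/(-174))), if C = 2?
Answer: 58/46265 ≈ 0.0012536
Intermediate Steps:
k(B) = 3*B (k(B) = B + B*2 = B + 2*B = 3*B)
1/(k(266) + n(204, 57/(-174))) = 1/(3*266 + 57/(-174)) = 1/(798 + 57*(-1/174)) = 1/(798 - 19/58) = 1/(46265/58) = 58/46265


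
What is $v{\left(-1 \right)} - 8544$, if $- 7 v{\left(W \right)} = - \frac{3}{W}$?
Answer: $- \frac{59811}{7} \approx -8544.4$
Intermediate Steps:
$v{\left(W \right)} = \frac{3}{7 W}$ ($v{\left(W \right)} = - \frac{\left(-3\right) \frac{1}{W}}{7} = \frac{3}{7 W}$)
$v{\left(-1 \right)} - 8544 = \frac{3}{7 \left(-1\right)} - 8544 = \frac{3}{7} \left(-1\right) - 8544 = - \frac{3}{7} - 8544 = - \frac{59811}{7}$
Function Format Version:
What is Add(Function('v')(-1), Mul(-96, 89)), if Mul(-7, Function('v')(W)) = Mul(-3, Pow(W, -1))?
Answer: Rational(-59811, 7) ≈ -8544.4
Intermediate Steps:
Function('v')(W) = Mul(Rational(3, 7), Pow(W, -1)) (Function('v')(W) = Mul(Rational(-1, 7), Mul(-3, Pow(W, -1))) = Mul(Rational(3, 7), Pow(W, -1)))
Add(Function('v')(-1), Mul(-96, 89)) = Add(Mul(Rational(3, 7), Pow(-1, -1)), Mul(-96, 89)) = Add(Mul(Rational(3, 7), -1), -8544) = Add(Rational(-3, 7), -8544) = Rational(-59811, 7)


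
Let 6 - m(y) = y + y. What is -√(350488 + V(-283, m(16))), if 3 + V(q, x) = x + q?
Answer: -4*√21886 ≈ -591.76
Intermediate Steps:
m(y) = 6 - 2*y (m(y) = 6 - (y + y) = 6 - 2*y)
V(q, x) = -3 + q + x (V(q, x) = -3 + (x + q) = -3 + (q + x) = -3 + q + x)
-√(350488 + V(-283, m(16))) = -√(350488 + (-3 - 283 + (6 - 2*16))) = -√(350488 + (-3 - 283 + (6 - 32))) = -√(350488 + (-3 - 283 - 26)) = -√(350488 - 312) = -√350176 = -4*√21886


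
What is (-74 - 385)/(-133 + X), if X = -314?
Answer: 153/149 ≈ 1.0268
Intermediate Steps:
(-74 - 385)/(-133 + X) = (-74 - 385)/(-133 - 314) = -459/(-447) = -459*(-1/447) = 153/149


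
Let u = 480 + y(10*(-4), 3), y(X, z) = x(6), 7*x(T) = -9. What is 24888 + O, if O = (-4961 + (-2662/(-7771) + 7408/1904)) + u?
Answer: 18874078631/924749 ≈ 20410.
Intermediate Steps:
x(T) = -9/7 (x(T) = (⅐)*(-9) = -9/7)
y(X, z) = -9/7
u = 3351/7 (u = 480 - 9/7 = 3351/7 ≈ 478.71)
O = -4141074481/924749 (O = (-4961 + (-2662/(-7771) + 7408/1904)) + 3351/7 = (-4961 + (-2662*(-1/7771) + 7408*(1/1904))) + 3351/7 = (-4961 + (2662/7771 + 463/119)) + 3351/7 = (-4961 + 3914751/924749) + 3351/7 = -4583765038/924749 + 3351/7 = -4141074481/924749 ≈ -4478.1)
24888 + O = 24888 - 4141074481/924749 = 18874078631/924749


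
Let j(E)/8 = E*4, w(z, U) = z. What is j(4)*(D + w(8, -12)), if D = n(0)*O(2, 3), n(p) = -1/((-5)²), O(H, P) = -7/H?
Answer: 26048/25 ≈ 1041.9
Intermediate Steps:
n(p) = -1/25
j(E) = 32*E (j(E) = 8*(E*4) = 8*(4*E) = 32*E)
D = 7/50 (D = -(-7)/(25*2) = -1/25*(-7/2) = 7/50 ≈ 0.14000)
j(4)*(D + w(8, -12)) = (32*4)*(7/50 + 8) = 128*(407/50) = 26048/25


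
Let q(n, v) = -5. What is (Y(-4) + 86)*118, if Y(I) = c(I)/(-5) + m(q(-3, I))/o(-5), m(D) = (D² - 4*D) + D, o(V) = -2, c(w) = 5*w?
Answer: 8260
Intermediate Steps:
m(D) = D² - 3*D
Y(I) = -20 - I (Y(I) = (5*I)/(-5) - 5*(-3 - 5)/(-2) = (5*I)*(-⅕) - 5*(-8)*(-½) = -I + 40*(-½) = -I - 20 = -20 - I)
(Y(-4) + 86)*118 = ((-20 - 1*(-4)) + 86)*118 = ((-20 + 4) + 86)*118 = (-16 + 86)*118 = 70*118 = 8260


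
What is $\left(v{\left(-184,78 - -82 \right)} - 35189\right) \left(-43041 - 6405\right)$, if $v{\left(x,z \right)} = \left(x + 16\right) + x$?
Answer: $1757360286$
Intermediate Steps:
$v{\left(x,z \right)} = 16 + 2 x$ ($v{\left(x,z \right)} = \left(16 + x\right) + x = 16 + 2 x$)
$\left(v{\left(-184,78 - -82 \right)} - 35189\right) \left(-43041 - 6405\right) = \left(\left(16 + 2 \left(-184\right)\right) - 35189\right) \left(-43041 - 6405\right) = \left(\left(16 - 368\right) - 35189\right) \left(-49446\right) = \left(-352 - 35189\right) \left(-49446\right) = \left(-35541\right) \left(-49446\right) = 1757360286$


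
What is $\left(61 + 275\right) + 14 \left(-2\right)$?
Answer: $308$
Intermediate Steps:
$\left(61 + 275\right) + 14 \left(-2\right) = 336 - 28 = 308$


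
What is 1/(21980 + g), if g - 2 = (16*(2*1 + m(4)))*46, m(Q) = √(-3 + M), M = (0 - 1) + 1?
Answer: 3909/91952534 - 184*I*√3/137928801 ≈ 4.2511e-5 - 2.3106e-6*I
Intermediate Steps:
M = 0 (M = -1 + 1 = 0)
m(Q) = I*√3 (m(Q) = √(-3 + 0) = √(-3) = I*√3)
g = 1474 + 736*I*√3 (g = 2 + (16*(2*1 + I*√3))*46 = 2 + (16*(2 + I*√3))*46 = 2 + (32 + 16*I*√3)*46 = 2 + (1472 + 736*I*√3) = 1474 + 736*I*√3 ≈ 1474.0 + 1274.8*I)
1/(21980 + g) = 1/(21980 + (1474 + 736*I*√3)) = 1/(23454 + 736*I*√3)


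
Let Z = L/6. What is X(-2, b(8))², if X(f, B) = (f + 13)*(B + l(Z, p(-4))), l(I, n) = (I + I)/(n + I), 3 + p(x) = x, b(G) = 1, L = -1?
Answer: 245025/1849 ≈ 132.52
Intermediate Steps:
p(x) = -3 + x
Z = -⅙ (Z = -1/6 = -1*⅙ = -⅙ ≈ -0.16667)
l(I, n) = 2*I/(I + n) (l(I, n) = (2*I)/(I + n) = 2*I/(I + n))
X(f, B) = (13 + f)*(2/43 + B) (X(f, B) = (f + 13)*(B + 2*(-⅙)/(-⅙ + (-3 - 4))) = (13 + f)*(B + 2*(-⅙)/(-⅙ - 7)) = (13 + f)*(B + 2*(-⅙)/(-43/6)) = (13 + f)*(B + 2*(-⅙)*(-6/43)) = (13 + f)*(B + 2/43) = (13 + f)*(2/43 + B))
X(-2, b(8))² = (26/43 + 13*1 + (2/43)*(-2) + 1*(-2))² = (26/43 + 13 - 4/43 - 2)² = (495/43)² = 245025/1849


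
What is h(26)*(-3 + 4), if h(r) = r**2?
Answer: 676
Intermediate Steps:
h(26)*(-3 + 4) = 26**2*(-3 + 4) = 676*1 = 676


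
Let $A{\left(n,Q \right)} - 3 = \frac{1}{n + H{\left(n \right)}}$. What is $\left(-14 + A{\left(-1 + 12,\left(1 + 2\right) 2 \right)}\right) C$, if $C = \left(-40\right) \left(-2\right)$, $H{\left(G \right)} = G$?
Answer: $- \frac{9640}{11} \approx -876.36$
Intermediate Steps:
$C = 80$
$A{\left(n,Q \right)} = 3 + \frac{1}{2 n}$ ($A{\left(n,Q \right)} = 3 + \frac{1}{n + n} = 3 + \frac{1}{2 n}$)
$\left(-14 + A{\left(-1 + 12,\left(1 + 2\right) 2 \right)}\right) C = \left(-14 + \left(3 + \frac{1}{2 \left(-1 + 12\right)}\right)\right) 80 = \left(-14 + \left(3 + \frac{1}{2 \cdot 11}\right)\right) 80 = \left(-14 + \left(3 + \frac{1}{2} \cdot \frac{1}{11}\right)\right) 80 = \left(-14 + \left(3 + \frac{1}{22}\right)\right) 80 = \left(-14 + \frac{67}{22}\right) 80 = \left(- \frac{241}{22}\right) 80 = - \frac{9640}{11}$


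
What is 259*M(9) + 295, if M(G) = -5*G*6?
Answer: -69635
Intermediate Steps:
M(G) = -30*G
259*M(9) + 295 = 259*(-30*9) + 295 = 259*(-270) + 295 = -69930 + 295 = -69635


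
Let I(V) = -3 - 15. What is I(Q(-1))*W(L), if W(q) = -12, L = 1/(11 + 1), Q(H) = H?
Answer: 216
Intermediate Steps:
I(V) = -18
L = 1/12 ≈ 0.083333
I(Q(-1))*W(L) = -18*(-12) = 216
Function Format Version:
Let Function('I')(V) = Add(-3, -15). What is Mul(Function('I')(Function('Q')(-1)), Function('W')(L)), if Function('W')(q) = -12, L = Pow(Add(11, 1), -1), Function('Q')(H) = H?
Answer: 216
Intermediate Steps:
Function('I')(V) = -18
L = Rational(1, 12) (L = Pow(12, -1) = Rational(1, 12) ≈ 0.083333)
Mul(Function('I')(Function('Q')(-1)), Function('W')(L)) = Mul(-18, -12) = 216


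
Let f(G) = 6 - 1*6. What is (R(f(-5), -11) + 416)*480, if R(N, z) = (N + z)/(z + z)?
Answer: 199920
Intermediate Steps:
f(G) = 0 (f(G) = 6 - 6 = 0)
R(N, z) = (N + z)/(2*z) (R(N, z) = (N + z)/((2*z)) = (N + z)*(1/(2*z)) = (N + z)/(2*z))
(R(f(-5), -11) + 416)*480 = ((½)*(0 - 11)/(-11) + 416)*480 = ((½)*(-1/11)*(-11) + 416)*480 = (½ + 416)*480 = (833/2)*480 = 199920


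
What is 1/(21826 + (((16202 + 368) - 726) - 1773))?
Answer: 1/35897 ≈ 2.7857e-5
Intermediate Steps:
1/(21826 + (((16202 + 368) - 726) - 1773)) = 1/(21826 + ((16570 - 726) - 1773)) = 1/(21826 + (15844 - 1773)) = 1/(21826 + 14071) = 1/35897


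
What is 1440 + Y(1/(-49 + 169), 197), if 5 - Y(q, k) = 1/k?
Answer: 284664/197 ≈ 1445.0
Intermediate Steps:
Y(q, k) = 5 - 1/k
1440 + Y(1/(-49 + 169), 197) = 1440 + (5 - 1/197) = 1440 + 984/197 = 284664/197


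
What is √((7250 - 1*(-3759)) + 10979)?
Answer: 2*√5497 ≈ 148.28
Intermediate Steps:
√((7250 - 1*(-3759)) + 10979) = √((7250 + 3759) + 10979) = √(11009 + 10979) = √21988 = 2*√5497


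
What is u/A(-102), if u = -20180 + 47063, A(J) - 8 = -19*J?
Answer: 26883/1946 ≈ 13.814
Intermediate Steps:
A(J) = 8 - 19*J
u = 26883
u/A(-102) = 26883/(8 - 19*(-102)) = 26883/(8 + 1938) = 26883/1946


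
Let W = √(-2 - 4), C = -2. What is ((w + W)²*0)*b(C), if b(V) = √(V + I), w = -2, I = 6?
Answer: 0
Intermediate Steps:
W = I*√6 (W = √(-6) = I*√6 ≈ 2.4495*I)
b(V) = √(6 + V) (b(V) = √(V + 6) = √(6 + V))
((w + W)²*0)*b(C) = ((-2 + I*√6)²*0)*√(6 - 2) = 0*√4 = 0*2 = 0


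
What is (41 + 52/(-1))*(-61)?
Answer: 671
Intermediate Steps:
(41 + 52/(-1))*(-61) = (41 - 1*52)*(-61) = (41 - 52)*(-61) = -11*(-61) = 671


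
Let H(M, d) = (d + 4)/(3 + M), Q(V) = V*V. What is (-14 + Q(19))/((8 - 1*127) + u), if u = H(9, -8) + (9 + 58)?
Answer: -1041/157 ≈ -6.6306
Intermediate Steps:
Q(V) = V²
H(M, d) = (4 + d)/(3 + M)
u = 200/3 (u = (4 - 8)/(3 + 9) + (9 + 58) = -4/12 + 67 = (1/12)*(-4) + 67 = -⅓ + 67 = 200/3 ≈ 66.667)
(-14 + Q(19))/((8 - 1*127) + u) = (-14 + 19²)/((8 - 1*127) + 200/3) = (-14 + 361)/((8 - 127) + 200/3) = 347/(-119 + 200/3) = 347/(-157/3) = 347*(-3/157) = -1041/157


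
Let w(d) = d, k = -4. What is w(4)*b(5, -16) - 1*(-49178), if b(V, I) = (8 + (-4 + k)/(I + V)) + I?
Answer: 540638/11 ≈ 49149.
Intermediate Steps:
b(V, I) = 8 + I - 8/(I + V) (b(V, I) = (8 + (-4 - 4)/(I + V)) + I = (8 - 8/(I + V)) + I = 8 + I - 8/(I + V))
w(4)*b(5, -16) - 1*(-49178) = 4*((-8 + (-16)² + 8*(-16) + 8*5 - 16*5)/(-16 + 5)) - 1*(-49178) = 4*((-8 + 256 - 128 + 40 - 80)/(-11)) + 49178 = 4*(-1/11*80) + 49178 = 4*(-80/11) + 49178 = -320/11 + 49178 = 540638/11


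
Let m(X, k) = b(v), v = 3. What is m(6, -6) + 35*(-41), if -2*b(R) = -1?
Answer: -2869/2 ≈ -1434.5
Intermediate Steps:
b(R) = ½ (b(R) = -½*(-1) = ½)
m(X, k) = ½
m(6, -6) + 35*(-41) = ½ + 35*(-41) = ½ - 1435 = -2869/2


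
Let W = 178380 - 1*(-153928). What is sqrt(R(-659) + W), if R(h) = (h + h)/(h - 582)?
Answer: sqrt(511782872586)/1241 ≈ 576.46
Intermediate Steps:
R(h) = 2*h/(-582 + h) (R(h) = (2*h)/(-582 + h) = 2*h/(-582 + h))
W = 332308 (W = 178380 + 153928 = 332308)
sqrt(R(-659) + W) = sqrt(2*(-659)/(-582 - 659) + 332308) = sqrt(2*(-659)/(-1241) + 332308) = sqrt(2*(-659)*(-1/1241) + 332308) = sqrt(1318/1241 + 332308) = sqrt(412395546/1241) = sqrt(511782872586)/1241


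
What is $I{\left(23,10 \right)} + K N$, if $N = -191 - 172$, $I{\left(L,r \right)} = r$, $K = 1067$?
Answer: $-387311$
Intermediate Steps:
$N = -363$
$I{\left(23,10 \right)} + K N = 10 + 1067 \left(-363\right) = 10 - 387321 = -387311$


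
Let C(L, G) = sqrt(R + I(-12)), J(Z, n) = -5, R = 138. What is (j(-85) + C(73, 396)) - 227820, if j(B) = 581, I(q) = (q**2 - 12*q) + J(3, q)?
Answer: -227239 + sqrt(421) ≈ -2.2722e+5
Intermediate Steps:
I(q) = -5 + q**2 - 12*q (I(q) = (q**2 - 12*q) - 5 = -5 + q**2 - 12*q)
C(L, G) = sqrt(421) (C(L, G) = sqrt(138 + (-5 + (-12)**2 - 12*(-12))) = sqrt(138 + (-5 + 144 + 144)) = sqrt(138 + 283) = sqrt(421))
(j(-85) + C(73, 396)) - 227820 = (581 + sqrt(421)) - 227820 = -227239 + sqrt(421)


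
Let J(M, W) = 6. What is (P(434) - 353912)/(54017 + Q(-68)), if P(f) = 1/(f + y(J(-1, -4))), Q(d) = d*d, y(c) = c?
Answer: -51907093/8600680 ≈ -6.0352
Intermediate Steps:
Q(d) = d**2
P(f) = 1/(6 + f) (P(f) = 1/(f + 6) = 1/(6 + f))
(P(434) - 353912)/(54017 + Q(-68)) = (1/(6 + 434) - 353912)/(54017 + (-68)**2) = (1/440 - 353912)/(54017 + 4624) = (1/440 - 353912)/58641 = -155721279/440*1/58641 = -51907093/8600680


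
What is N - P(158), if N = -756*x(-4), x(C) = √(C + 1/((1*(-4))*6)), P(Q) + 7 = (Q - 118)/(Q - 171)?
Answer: 131/13 - 63*I*√582 ≈ 10.077 - 1519.9*I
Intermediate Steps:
P(Q) = -7 + (-118 + Q)/(-171 + Q) (P(Q) = -7 + (Q - 118)/(Q - 171) = -7 + (-118 + Q)/(-171 + Q))
x(C) = √(-1/24 + C) (x(C) = √(C + 1/(-4*6)) = √(C + 1/(-24)) = √(C - 1/24) = √(-1/24 + C))
N = -63*I*√582 (N = -63*√(-6 + 144*(-4)) = -63*√(-6 - 576) = -63*√(-582) = -63*I*√582 ≈ -1519.9*I)
N - P(158) = -63*I*√582 - (1079 - 6*158)/(-171 + 158) = -63*I*√582 - (1079 - 948)/(-13) = -63*I*√582 - (-1)*131/13 = -63*I*√582 - 1*(-131/13) = -63*I*√582 + 131/13 = 131/13 - 63*I*√582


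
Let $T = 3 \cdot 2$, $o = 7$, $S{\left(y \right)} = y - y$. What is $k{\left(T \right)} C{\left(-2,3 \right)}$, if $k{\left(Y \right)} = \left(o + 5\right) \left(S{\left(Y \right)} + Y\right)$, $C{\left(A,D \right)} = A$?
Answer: $-144$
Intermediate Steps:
$S{\left(y \right)} = 0$
$T = 6$
$k{\left(Y \right)} = 12 Y$ ($k{\left(Y \right)} = \left(7 + 5\right) \left(0 + Y\right) = 12 Y$)
$k{\left(T \right)} C{\left(-2,3 \right)} = 12 \cdot 6 \left(-2\right) = 72 \left(-2\right) = -144$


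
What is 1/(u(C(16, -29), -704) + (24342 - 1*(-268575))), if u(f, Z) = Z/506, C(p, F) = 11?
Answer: 23/6737059 ≈ 3.4140e-6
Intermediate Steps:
u(f, Z) = Z/506 (u(f, Z) = Z*(1/506) = Z/506)
1/(u(C(16, -29), -704) + (24342 - 1*(-268575))) = 1/((1/506)*(-704) + (24342 - 1*(-268575))) = 1/(-32/23 + (24342 + 268575)) = 1/(-32/23 + 292917) = 1/(6737059/23) = 23/6737059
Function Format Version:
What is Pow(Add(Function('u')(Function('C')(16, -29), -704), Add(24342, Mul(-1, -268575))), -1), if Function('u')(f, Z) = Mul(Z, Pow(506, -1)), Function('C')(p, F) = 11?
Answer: Rational(23, 6737059) ≈ 3.4140e-6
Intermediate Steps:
Function('u')(f, Z) = Mul(Rational(1, 506), Z) (Function('u')(f, Z) = Mul(Z, Rational(1, 506)) = Mul(Rational(1, 506), Z))
Pow(Add(Function('u')(Function('C')(16, -29), -704), Add(24342, Mul(-1, -268575))), -1) = Pow(Add(Mul(Rational(1, 506), -704), Add(24342, Mul(-1, -268575))), -1) = Pow(Add(Rational(-32, 23), Add(24342, 268575)), -1) = Pow(Add(Rational(-32, 23), 292917), -1) = Pow(Rational(6737059, 23), -1) = Rational(23, 6737059)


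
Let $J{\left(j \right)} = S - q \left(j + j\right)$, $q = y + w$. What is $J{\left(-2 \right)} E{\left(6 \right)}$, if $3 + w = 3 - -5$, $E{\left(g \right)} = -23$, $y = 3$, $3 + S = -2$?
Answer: $-621$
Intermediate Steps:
$S = -5$ ($S = -3 - 2 = -5$)
$w = 5$ ($w = -3 + \left(3 - -5\right) = -3 + \left(3 + 5\right) = -3 + 8 = 5$)
$q = 8$ ($q = 3 + 5 = 8$)
$J{\left(j \right)} = -5 - 16 j$ ($J{\left(j \right)} = -5 - 8 \left(j + j\right) = -5 - 8 \cdot 2 j = -5 - 16 j$)
$J{\left(-2 \right)} E{\left(6 \right)} = \left(-5 - -32\right) \left(-23\right) = \left(-5 + 32\right) \left(-23\right) = 27 \left(-23\right) = -621$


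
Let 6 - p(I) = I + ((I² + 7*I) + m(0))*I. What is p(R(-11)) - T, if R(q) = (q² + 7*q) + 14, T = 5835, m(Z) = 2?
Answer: -224663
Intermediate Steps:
R(q) = 14 + q² + 7*q
p(I) = 6 - I - I*(2 + I² + 7*I) (p(I) = 6 - (I + ((I² + 7*I) + 2)*I) = 6 - (I + (2 + I² + 7*I)*I) = 6 - (I + I*(2 + I² + 7*I)) = 6 + (-I - I*(2 + I² + 7*I)) = 6 - I - I*(2 + I² + 7*I))
p(R(-11)) - T = (6 - (14 + (-11)² + 7*(-11))³ - 7*(14 + (-11)² + 7*(-11))² - 3*(14 + (-11)² + 7*(-11))) - 1*5835 = (6 - (14 + 121 - 77)³ - 7*(14 + 121 - 77)² - 3*(14 + 121 - 77)) - 5835 = (6 - 1*58³ - 7*58² - 3*58) - 5835 = (6 - 1*195112 - 7*3364 - 174) - 5835 = (6 - 195112 - 23548 - 174) - 5835 = -218828 - 5835 = -224663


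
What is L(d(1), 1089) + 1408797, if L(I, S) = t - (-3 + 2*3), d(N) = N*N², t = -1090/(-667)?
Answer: 939666688/667 ≈ 1.4088e+6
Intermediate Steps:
t = 1090/667 (t = -1090*(-1/667) = 1090/667 ≈ 1.6342)
d(N) = N³
L(I, S) = -911/667 (L(I, S) = 1090/667 - (-3 + 2*3) = 1090/667 - (-3 + 6) = 1090/667 - 1*3 = 1090/667 - 3 = -911/667)
L(d(1), 1089) + 1408797 = -911/667 + 1408797 = 939666688/667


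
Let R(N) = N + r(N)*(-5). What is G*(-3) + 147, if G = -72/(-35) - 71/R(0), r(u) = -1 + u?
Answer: 1284/7 ≈ 183.43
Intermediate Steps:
R(N) = 5 - 4*N (R(N) = N + (-1 + N)*(-5) = N + (5 - 5*N) = 5 - 4*N)
G = -85/7 (G = -72/(-35) - 71/(5 - 4*0) = -72*(-1/35) - 71/(5 + 0) = 72/35 - 71/5 = -85/7 ≈ -12.143)
G*(-3) + 147 = -85/7*(-3) + 147 = 255/7 + 147 = 1284/7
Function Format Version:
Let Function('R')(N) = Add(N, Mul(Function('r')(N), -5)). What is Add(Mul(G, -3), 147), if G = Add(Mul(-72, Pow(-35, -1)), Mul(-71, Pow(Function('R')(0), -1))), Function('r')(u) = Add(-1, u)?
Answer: Rational(1284, 7) ≈ 183.43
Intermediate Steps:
Function('R')(N) = Add(5, Mul(-4, N)) (Function('R')(N) = Add(N, Mul(Add(-1, N), -5)) = Add(N, Add(5, Mul(-5, N))) = Add(5, Mul(-4, N)))
G = Rational(-85, 7) (G = Add(Mul(-72, Pow(-35, -1)), Mul(-71, Pow(Add(5, Mul(-4, 0)), -1))) = Add(Mul(-72, Rational(-1, 35)), Mul(-71, Pow(Add(5, 0), -1))) = Add(Rational(72, 35), Mul(-71, Pow(5, -1))) = Add(Rational(72, 35), Mul(-71, Rational(1, 5))) = Add(Rational(72, 35), Rational(-71, 5)) = Rational(-85, 7) ≈ -12.143)
Add(Mul(G, -3), 147) = Add(Mul(Rational(-85, 7), -3), 147) = Add(Rational(255, 7), 147) = Rational(1284, 7)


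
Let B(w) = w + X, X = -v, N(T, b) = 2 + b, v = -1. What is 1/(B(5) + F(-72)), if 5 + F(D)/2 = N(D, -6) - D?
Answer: 1/132 ≈ 0.0075758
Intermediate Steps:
X = 1 (X = -1*(-1) = 1)
B(w) = 1 + w (B(w) = w + 1 = 1 + w)
F(D) = -18 - 2*D (F(D) = -10 + 2*((2 - 6) - D) = -10 + 2*(-4 - D) = -10 + (-8 - 2*D) = -18 - 2*D)
1/(B(5) + F(-72)) = 1/((1 + 5) + (-18 - 2*(-72))) = 1/(6 + (-18 + 144)) = 1/(6 + 126) = 1/132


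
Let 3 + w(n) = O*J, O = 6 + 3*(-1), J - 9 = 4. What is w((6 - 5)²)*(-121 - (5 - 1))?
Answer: -4500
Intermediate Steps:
J = 13 (J = 9 + 4 = 13)
O = 3 (O = 6 - 3 = 3)
w(n) = 36 (w(n) = -3 + 3*13 = -3 + 39 = 36)
w((6 - 5)²)*(-121 - (5 - 1)) = 36*(-121 - (5 - 1)) = 36*(-121 - 1*4) = 36*(-121 - 4) = 36*(-125) = -4500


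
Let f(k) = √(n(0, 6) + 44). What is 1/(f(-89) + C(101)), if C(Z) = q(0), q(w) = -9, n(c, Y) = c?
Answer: -9/37 - 2*√11/37 ≈ -0.42252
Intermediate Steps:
C(Z) = -9
f(k) = 2*√11 (f(k) = √(0 + 44) = √44 = 2*√11)
1/(f(-89) + C(101)) = 1/(2*√11 - 9) = 1/(-9 + 2*√11)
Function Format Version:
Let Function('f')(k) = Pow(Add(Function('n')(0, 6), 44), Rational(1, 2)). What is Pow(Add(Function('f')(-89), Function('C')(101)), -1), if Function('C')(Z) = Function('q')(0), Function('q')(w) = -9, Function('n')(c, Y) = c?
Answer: Add(Rational(-9, 37), Mul(Rational(-2, 37), Pow(11, Rational(1, 2)))) ≈ -0.42252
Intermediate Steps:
Function('C')(Z) = -9
Function('f')(k) = Mul(2, Pow(11, Rational(1, 2))) (Function('f')(k) = Pow(Add(0, 44), Rational(1, 2)) = Pow(44, Rational(1, 2)) = Mul(2, Pow(11, Rational(1, 2))))
Pow(Add(Function('f')(-89), Function('C')(101)), -1) = Pow(Add(Mul(2, Pow(11, Rational(1, 2))), -9), -1) = Pow(Add(-9, Mul(2, Pow(11, Rational(1, 2)))), -1)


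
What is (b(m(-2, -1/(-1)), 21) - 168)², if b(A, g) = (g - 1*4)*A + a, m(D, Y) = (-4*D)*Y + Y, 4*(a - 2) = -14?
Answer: 1089/4 ≈ 272.25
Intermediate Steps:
a = -3/2 (a = 2 + (¼)*(-14) = 2 - 7/2 = -3/2 ≈ -1.5000)
m(D, Y) = Y - 4*D*Y (m(D, Y) = -4*D*Y + Y = Y - 4*D*Y)
b(A, g) = -3/2 + A*(-4 + g) (b(A, g) = (g - 1*4)*A - 3/2 = (g - 4)*A - 3/2 = (-4 + g)*A - 3/2 = A*(-4 + g) - 3/2 = -3/2 + A*(-4 + g))
(b(m(-2, -1/(-1)), 21) - 168)² = ((-3/2 - 4*(-1/(-1))*(1 - 4*(-2)) + ((-1/(-1))*(1 - 4*(-2)))*21) - 168)² = ((-3/2 - 4*(-1*(-1))*(1 + 8) + ((-1*(-1))*(1 + 8))*21) - 168)² = ((-3/2 - 4*9 + (1*9)*21) - 168)² = ((-3/2 - 4*9 + 9*21) - 168)² = ((-3/2 - 36 + 189) - 168)² = (303/2 - 168)² = (-33/2)² = 1089/4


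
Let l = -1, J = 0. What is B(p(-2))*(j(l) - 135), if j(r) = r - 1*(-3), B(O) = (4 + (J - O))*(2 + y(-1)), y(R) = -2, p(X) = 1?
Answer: 0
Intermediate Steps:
B(O) = 0 (B(O) = (4 + (0 - O))*(2 - 2) = (4 - O)*0 = 0)
j(r) = 3 + r (j(r) = r + 3 = 3 + r)
B(p(-2))*(j(l) - 135) = 0*((3 - 1) - 135) = 0*(2 - 135) = 0*(-133) = 0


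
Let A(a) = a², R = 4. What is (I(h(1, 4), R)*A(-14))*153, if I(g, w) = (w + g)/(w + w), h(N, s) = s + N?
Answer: 67473/2 ≈ 33737.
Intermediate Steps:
h(N, s) = N + s
I(g, w) = (g + w)/(2*w) (I(g, w) = (g + w)/((2*w)) = (g + w)*(1/(2*w)) = (g + w)/(2*w))
(I(h(1, 4), R)*A(-14))*153 = (((½)*((1 + 4) + 4)/4)*(-14)²)*153 = (((½)*(¼)*(5 + 4))*196)*153 = (((½)*(¼)*9)*196)*153 = ((9/8)*196)*153 = (441/2)*153 = 67473/2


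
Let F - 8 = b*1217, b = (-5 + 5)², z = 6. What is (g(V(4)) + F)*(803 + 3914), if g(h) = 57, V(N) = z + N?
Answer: 306605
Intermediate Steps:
V(N) = 6 + N
b = 0 (b = 0² = 0)
F = 8 (F = 8 + 0*1217 = 8 + 0 = 8)
(g(V(4)) + F)*(803 + 3914) = (57 + 8)*(803 + 3914) = 65*4717 = 306605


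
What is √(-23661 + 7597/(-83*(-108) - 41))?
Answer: I*√1883819352038/8923 ≈ 153.82*I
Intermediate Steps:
√(-23661 + 7597/(-83*(-108) - 41)) = √(-23661 + 7597/(8964 - 41)) = √(-23661 + 7597/8923) = √(-211119506/8923) = I*√1883819352038/8923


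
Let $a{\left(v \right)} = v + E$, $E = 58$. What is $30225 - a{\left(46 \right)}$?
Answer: $30121$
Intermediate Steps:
$a{\left(v \right)} = 58 + v$ ($a{\left(v \right)} = v + 58 = 58 + v$)
$30225 - a{\left(46 \right)} = 30225 - \left(58 + 46\right) = 30225 - 104 = 30121$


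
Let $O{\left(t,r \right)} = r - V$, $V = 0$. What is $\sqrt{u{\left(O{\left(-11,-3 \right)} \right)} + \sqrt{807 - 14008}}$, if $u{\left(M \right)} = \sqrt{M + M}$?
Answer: $\sqrt{i} \sqrt{\sqrt{6} + \sqrt{13201}} \approx 7.6598 + 7.6598 i$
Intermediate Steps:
$O{\left(t,r \right)} = r$ ($O{\left(t,r \right)} = r - 0 = r + 0 = r$)
$u{\left(M \right)} = \sqrt{2} \sqrt{M}$ ($u{\left(M \right)} = \sqrt{2 M} = \sqrt{2} \sqrt{M}$)
$\sqrt{u{\left(O{\left(-11,-3 \right)} \right)} + \sqrt{807 - 14008}} = \sqrt{\sqrt{2} \sqrt{-3} + \sqrt{807 - 14008}} = \sqrt{\sqrt{2} i \sqrt{3} + \sqrt{-13201}} = \sqrt{i \sqrt{6} + i \sqrt{13201}}$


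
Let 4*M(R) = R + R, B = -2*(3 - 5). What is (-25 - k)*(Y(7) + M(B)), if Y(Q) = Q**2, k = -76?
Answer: 2601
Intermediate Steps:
B = 4 (B = -2*(-2) = 4)
M(R) = R/2 (M(R) = (R + R)/4 = (2*R)/4 = R/2)
(-25 - k)*(Y(7) + M(B)) = (-25 - 1*(-76))*(7**2 + (1/2)*4) = (-25 + 76)*(49 + 2) = 51*51 = 2601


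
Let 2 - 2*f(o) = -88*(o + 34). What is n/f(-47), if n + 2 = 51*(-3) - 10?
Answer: 165/571 ≈ 0.28897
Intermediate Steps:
n = -165 (n = -2 + (51*(-3) - 10) = -2 + (-153 - 10) = -2 - 163 = -165)
f(o) = 1497 + 44*o (f(o) = 1 - (-44)*(o + 34) = 1 - (-44)*(34 + o) = 1 - (-2992 - 88*o)/2 = 1 + (1496 + 44*o) = 1497 + 44*o)
n/f(-47) = -165/(1497 + 44*(-47)) = -165/(1497 - 2068) = -165/(-571) = -165*(-1/571) = 165/571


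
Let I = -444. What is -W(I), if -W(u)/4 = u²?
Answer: 788544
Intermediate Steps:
W(u) = -4*u²
-W(I) = -(-4)*(-444)² = -(-4)*197136 = -1*(-788544) = 788544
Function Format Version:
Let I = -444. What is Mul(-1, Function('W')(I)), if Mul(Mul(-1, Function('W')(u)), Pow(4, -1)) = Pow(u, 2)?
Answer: 788544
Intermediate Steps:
Function('W')(u) = Mul(-4, Pow(u, 2))
Mul(-1, Function('W')(I)) = Mul(-1, Mul(-4, Pow(-444, 2))) = Mul(-1, Mul(-4, 197136)) = Mul(-1, -788544) = 788544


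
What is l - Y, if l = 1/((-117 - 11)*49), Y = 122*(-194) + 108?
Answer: 147768319/6272 ≈ 23560.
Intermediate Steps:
Y = -23560 (Y = -23668 + 108 = -23560)
l = -1/6272 (l = 1/(-128*49) = 1/(-6272) = -1/6272 ≈ -0.00015944)
l - Y = -1/6272 - 1*(-23560) = -1/6272 + 23560 = 147768319/6272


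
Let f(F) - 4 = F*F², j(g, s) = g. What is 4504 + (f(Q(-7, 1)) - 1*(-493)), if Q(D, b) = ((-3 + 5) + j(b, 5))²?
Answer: 5730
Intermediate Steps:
Q(D, b) = (2 + b)² (Q(D, b) = ((-3 + 5) + b)² = (2 + b)²)
f(F) = 4 + F³ (f(F) = 4 + F*F² = 4 + F³)
4504 + (f(Q(-7, 1)) - 1*(-493)) = 4504 + ((4 + ((2 + 1)²)³) - 1*(-493)) = 4504 + ((4 + (3²)³) + 493) = 4504 + ((4 + 9³) + 493) = 4504 + ((4 + 729) + 493) = 4504 + (733 + 493) = 4504 + 1226 = 5730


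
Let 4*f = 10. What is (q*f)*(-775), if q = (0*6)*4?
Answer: 0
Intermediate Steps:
q = 0 (q = 0*4 = 0)
f = 5/2 (f = (¼)*10 = 5/2 ≈ 2.5000)
(q*f)*(-775) = (0*(5/2))*(-775) = 0*(-775) = 0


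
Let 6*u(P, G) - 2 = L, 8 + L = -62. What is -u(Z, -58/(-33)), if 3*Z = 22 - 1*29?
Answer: 34/3 ≈ 11.333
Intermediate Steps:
L = -70 (L = -8 - 62 = -70)
Z = -7/3 (Z = (22 - 1*29)/3 = (22 - 29)/3 = (⅓)*(-7) = -7/3 ≈ -2.3333)
u(P, G) = -34/3 (u(P, G) = ⅓ + (⅙)*(-70) = ⅓ - 35/3 = -34/3)
-u(Z, -58/(-33)) = -1*(-34/3) = 34/3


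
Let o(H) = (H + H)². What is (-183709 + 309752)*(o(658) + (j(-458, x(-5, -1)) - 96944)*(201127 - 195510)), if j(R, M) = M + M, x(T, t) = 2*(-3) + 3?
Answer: -68420715004642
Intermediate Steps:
x(T, t) = -3 (x(T, t) = -6 + 3 = -3)
j(R, M) = 2*M
o(H) = 4*H² (o(H) = (2*H)² = 4*H²)
(-183709 + 309752)*(o(658) + (j(-458, x(-5, -1)) - 96944)*(201127 - 195510)) = (-183709 + 309752)*(4*658² + (2*(-3) - 96944)*(201127 - 195510)) = 126043*(4*432964 + (-6 - 96944)*5617) = 126043*(1731856 - 96950*5617) = 126043*(1731856 - 544568150) = 126043*(-542836294) = -68420715004642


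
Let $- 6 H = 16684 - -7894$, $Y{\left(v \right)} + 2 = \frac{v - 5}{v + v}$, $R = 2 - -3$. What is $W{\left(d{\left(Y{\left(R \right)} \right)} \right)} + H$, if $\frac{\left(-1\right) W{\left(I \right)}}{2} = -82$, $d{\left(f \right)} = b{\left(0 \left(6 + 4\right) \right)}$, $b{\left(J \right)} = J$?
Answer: $- \frac{11797}{3} \approx -3932.3$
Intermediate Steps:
$R = 5$ ($R = 2 + 3 = 5$)
$Y{\left(v \right)} = -2 + \frac{-5 + v}{2 v}$ ($Y{\left(v \right)} = -2 + \frac{v - 5}{v + v} = -2 + \frac{-5 + v}{2 v}$)
$d{\left(f \right)} = 0$ ($d{\left(f \right)} = 0 \left(6 + 4\right) = 0 \cdot 10 = 0$)
$W{\left(I \right)} = 164$ ($W{\left(I \right)} = \left(-2\right) \left(-82\right) = 164$)
$H = - \frac{12289}{3}$ ($H = - \frac{16684 - -7894}{6} = - \frac{16684 + 7894}{6} = \left(- \frac{1}{6}\right) 24578 = - \frac{12289}{3} \approx -4096.3$)
$W{\left(d{\left(Y{\left(R \right)} \right)} \right)} + H = 164 - \frac{12289}{3} = - \frac{11797}{3}$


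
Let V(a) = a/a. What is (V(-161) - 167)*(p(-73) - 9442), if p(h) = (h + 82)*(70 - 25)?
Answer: 1500142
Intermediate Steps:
p(h) = 3690 + 45*h (p(h) = (82 + h)*45 = 3690 + 45*h)
V(a) = 1
(V(-161) - 167)*(p(-73) - 9442) = (1 - 167)*((3690 + 45*(-73)) - 9442) = -166*((3690 - 3285) - 9442) = -166*(405 - 9442) = -166*(-9037) = 1500142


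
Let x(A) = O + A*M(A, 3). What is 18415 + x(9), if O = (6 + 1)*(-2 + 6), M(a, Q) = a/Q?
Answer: 18470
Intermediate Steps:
O = 28 (O = 7*4 = 28)
x(A) = 28 + A**2/3 (x(A) = 28 + A*(A/3) = 28 + A**2/3)
18415 + x(9) = 18415 + (28 + (1/3)*9**2) = 18415 + (28 + (1/3)*81) = 18415 + (28 + 27) = 18415 + 55 = 18470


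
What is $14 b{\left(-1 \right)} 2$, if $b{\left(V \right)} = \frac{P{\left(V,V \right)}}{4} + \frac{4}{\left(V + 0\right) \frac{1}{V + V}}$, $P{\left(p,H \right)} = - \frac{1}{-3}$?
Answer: $\frac{679}{3} \approx 226.33$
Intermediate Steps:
$P{\left(p,H \right)} = \frac{1}{3}$ ($P{\left(p,H \right)} = \left(-1\right) \left(- \frac{1}{3}\right) = \frac{1}{3}$)
$b{\left(V \right)} = \frac{97}{12}$ ($b{\left(V \right)} = \frac{1}{3 \cdot 4} + \frac{4}{\left(V + 0\right) \frac{1}{V + V}} = \frac{1}{3} \cdot \frac{1}{4} + \frac{4}{V \frac{1}{2 V}} = \frac{1}{12} + \frac{4}{V \frac{1}{2 V}} = \frac{1}{12} + 4 \frac{1}{\frac{1}{2}} = \frac{1}{12} + 4 \cdot 2 = \frac{1}{12} + 8 = \frac{97}{12}$)
$14 b{\left(-1 \right)} 2 = 14 \cdot \frac{97}{12} \cdot 2 = \frac{679}{6} \cdot 2 = \frac{679}{3}$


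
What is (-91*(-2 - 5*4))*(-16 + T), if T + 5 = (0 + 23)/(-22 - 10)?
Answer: -695695/16 ≈ -43481.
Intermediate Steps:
T = -183/32 (T = -5 + (0 + 23)/(-22 - 10) = -5 + 23/(-32) = -5 + 23*(-1/32) = -5 - 23/32 = -183/32 ≈ -5.7188)
(-91*(-2 - 5*4))*(-16 + T) = (-91*(-2 - 5*4))*(-16 - 183/32) = -91*(-2 - 20)*(-695/32) = -91*(-22)*(-695/32) = 2002*(-695/32) = -695695/16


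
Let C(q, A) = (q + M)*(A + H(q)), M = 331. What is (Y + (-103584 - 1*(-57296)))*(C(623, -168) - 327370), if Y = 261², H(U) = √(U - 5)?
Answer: -10646687786 + 20828682*√618 ≈ -1.0129e+10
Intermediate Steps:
H(U) = √(-5 + U)
C(q, A) = (331 + q)*(A + √(-5 + q)) (C(q, A) = (q + 331)*(A + √(-5 + q)) = (331 + q)*(A + √(-5 + q)))
Y = 68121
(Y + (-103584 - 1*(-57296)))*(C(623, -168) - 327370) = (68121 + (-103584 - 1*(-57296)))*((331*(-168) + 331*√(-5 + 623) - 168*623 + 623*√(-5 + 623)) - 327370) = (68121 + (-103584 + 57296))*((-55608 + 331*√618 - 104664 + 623*√618) - 327370) = (68121 - 46288)*((-160272 + 954*√618) - 327370) = 21833*(-487642 + 954*√618) = -10646687786 + 20828682*√618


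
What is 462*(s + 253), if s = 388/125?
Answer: 14790006/125 ≈ 1.1832e+5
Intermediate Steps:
s = 388/125 (s = 388*(1/125) = 388/125 ≈ 3.1040)
462*(s + 253) = 462*(388/125 + 253) = 462*(32013/125) = 14790006/125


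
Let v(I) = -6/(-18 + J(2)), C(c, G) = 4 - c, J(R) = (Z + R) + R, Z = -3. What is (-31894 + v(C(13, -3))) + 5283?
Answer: -452381/17 ≈ -26611.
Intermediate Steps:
J(R) = -3 + 2*R (J(R) = (-3 + R) + R = -3 + 2*R)
v(I) = 6/17 (v(I) = -6/(-18 + (-3 + 2*2)) = -6/(-18 + (-3 + 4)) = -6/(-18 + 1) = -6/(-17) = -1/17*(-6) = 6/17)
(-31894 + v(C(13, -3))) + 5283 = (-31894 + 6/17) + 5283 = -542192/17 + 5283 = -452381/17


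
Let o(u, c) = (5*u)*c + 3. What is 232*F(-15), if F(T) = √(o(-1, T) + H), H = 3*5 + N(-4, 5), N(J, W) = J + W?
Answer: 232*√94 ≈ 2249.3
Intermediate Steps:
o(u, c) = 3 + 5*c*u (o(u, c) = 5*c*u + 3 = 3 + 5*c*u)
H = 16 (H = 3*5 + (-4 + 5) = 15 + 1 = 16)
F(T) = √(19 - 5*T) (F(T) = √((3 + 5*T*(-1)) + 16) = √((3 - 5*T) + 16) = √(19 - 5*T))
232*F(-15) = 232*√(19 - 5*(-15)) = 232*√(19 + 75) = 232*√94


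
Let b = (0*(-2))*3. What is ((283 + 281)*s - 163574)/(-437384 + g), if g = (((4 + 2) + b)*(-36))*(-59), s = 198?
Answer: 25951/212320 ≈ 0.12223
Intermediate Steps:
b = 0 (b = 0*3 = 0)
g = 12744 (g = (((4 + 2) + 0)*(-36))*(-59) = ((6 + 0)*(-36))*(-59) = (6*(-36))*(-59) = -216*(-59) = 12744)
((283 + 281)*s - 163574)/(-437384 + g) = ((283 + 281)*198 - 163574)/(-437384 + 12744) = (564*198 - 163574)/(-424640) = (111672 - 163574)*(-1/424640) = -51902*(-1/424640) = 25951/212320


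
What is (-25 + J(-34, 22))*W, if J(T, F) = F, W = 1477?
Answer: -4431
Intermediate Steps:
(-25 + J(-34, 22))*W = (-25 + 22)*1477 = -3*1477 = -4431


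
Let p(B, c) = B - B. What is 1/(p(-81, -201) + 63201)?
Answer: 1/63201 ≈ 1.5823e-5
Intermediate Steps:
p(B, c) = 0
1/(p(-81, -201) + 63201) = 1/(0 + 63201) = 1/63201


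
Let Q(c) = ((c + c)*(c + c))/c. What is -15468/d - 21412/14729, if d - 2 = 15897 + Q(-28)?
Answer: -565859416/232526723 ≈ -2.4335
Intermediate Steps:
Q(c) = 4*c (Q(c) = ((2*c)*(2*c))/c = (4*c**2)/c = 4*c)
d = 15787 (d = 2 + (15897 + 4*(-28)) = 2 + (15897 - 112) = 2 + 15785 = 15787)
-15468/d - 21412/14729 = -15468/15787 - 21412/14729 = -565859416/232526723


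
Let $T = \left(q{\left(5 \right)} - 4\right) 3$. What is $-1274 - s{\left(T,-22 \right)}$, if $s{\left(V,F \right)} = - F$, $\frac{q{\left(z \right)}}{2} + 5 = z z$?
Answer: $-1296$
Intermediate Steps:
$q{\left(z \right)} = -10 + 2 z^{2}$ ($q{\left(z \right)} = -10 + 2 z z = -10 + 2 z^{2}$)
$T = 108$ ($T = \left(\left(-10 + 2 \cdot 5^{2}\right) - 4\right) 3 = \left(\left(-10 + 2 \cdot 25\right) - 4\right) 3 = \left(\left(-10 + 50\right) - 4\right) 3 = \left(40 - 4\right) 3 = 36 \cdot 3 = 108$)
$-1274 - s{\left(T,-22 \right)} = -1274 - \left(-1\right) \left(-22\right) = -1274 - 22 = -1296$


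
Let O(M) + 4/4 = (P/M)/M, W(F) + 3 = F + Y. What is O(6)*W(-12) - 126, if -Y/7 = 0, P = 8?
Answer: -343/3 ≈ -114.33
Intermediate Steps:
Y = 0 (Y = -7*0 = 0)
W(F) = -3 + F (W(F) = -3 + (F + 0) = -3 + F)
O(M) = -1 + 8/M² (O(M) = -1 + (8/M)/M = -1 + 8/M²)
O(6)*W(-12) - 126 = (-1 + 8/6²)*(-3 - 12) - 126 = (-1 + 8*(1/36))*(-15) - 126 = (-1 + 2/9)*(-15) - 126 = -7/9*(-15) - 126 = 35/3 - 126 = -343/3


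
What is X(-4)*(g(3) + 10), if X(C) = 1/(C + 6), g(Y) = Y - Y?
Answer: 5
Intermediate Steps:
g(Y) = 0
X(C) = 1/(6 + C)
X(-4)*(g(3) + 10) = (0 + 10)/(6 - 4) = 10/2 = (½)*10 = 5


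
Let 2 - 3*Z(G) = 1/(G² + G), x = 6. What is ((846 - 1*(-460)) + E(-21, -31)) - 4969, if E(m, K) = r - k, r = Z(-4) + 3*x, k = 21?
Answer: -131953/36 ≈ -3665.4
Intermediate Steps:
Z(G) = ⅔ - 1/(3*(G + G²)) (Z(G) = ⅔ - 1/(3*(G² + G)) = ⅔ - 1/(3*(G + G²)))
r = 671/36 (r = (⅓)*(-1 + 2*(-4) + 2*(-4)²)/(-4*(1 - 4)) + 3*6 = (⅓)*(-¼)*(-1 - 8 + 2*16)/(-3) + 18 = (⅓)*(-¼)*(-⅓)*(-1 - 8 + 32) + 18 = (⅓)*(-¼)*(-⅓)*23 + 18 = 23/36 + 18 = 671/36 ≈ 18.639)
E(m, K) = -85/36 (E(m, K) = 671/36 - 1*21 = 671/36 - 21 = -85/36)
((846 - 1*(-460)) + E(-21, -31)) - 4969 = ((846 - 1*(-460)) - 85/36) - 4969 = ((846 + 460) - 85/36) - 4969 = (1306 - 85/36) - 4969 = 46931/36 - 4969 = -131953/36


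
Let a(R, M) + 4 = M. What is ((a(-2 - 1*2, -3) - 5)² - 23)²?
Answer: 14641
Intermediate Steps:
a(R, M) = -4 + M
((a(-2 - 1*2, -3) - 5)² - 23)² = (((-4 - 3) - 5)² - 23)² = ((-7 - 5)² - 23)² = ((-12)² - 23)² = (144 - 23)² = 121² = 14641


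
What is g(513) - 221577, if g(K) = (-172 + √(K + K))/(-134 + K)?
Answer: -83977855/379 + 3*√114/379 ≈ -2.2158e+5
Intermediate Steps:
g(K) = (-172 + √2*√K)/(-134 + K) (g(K) = (-172 + √(2*K))/(-134 + K) = (-172 + √2*√K)/(-134 + K))
g(513) - 221577 = (-172 + √2*√513)/(-134 + 513) - 221577 = (-172 + √2*(3*√57))/379 - 221577 = (-172 + 3*√114)/379 - 221577 = (-172/379 + 3*√114/379) - 221577 = -83977855/379 + 3*√114/379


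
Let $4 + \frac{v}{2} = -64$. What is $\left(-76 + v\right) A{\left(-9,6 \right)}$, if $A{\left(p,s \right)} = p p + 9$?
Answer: $-19080$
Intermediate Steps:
$A{\left(p,s \right)} = 9 + p^{2}$ ($A{\left(p,s \right)} = p^{2} + 9 = 9 + p^{2}$)
$v = -136$ ($v = -8 + 2 \left(-64\right) = -8 - 128 = -136$)
$\left(-76 + v\right) A{\left(-9,6 \right)} = \left(-76 - 136\right) \left(9 + \left(-9\right)^{2}\right) = - 212 \left(9 + 81\right) = \left(-212\right) 90 = -19080$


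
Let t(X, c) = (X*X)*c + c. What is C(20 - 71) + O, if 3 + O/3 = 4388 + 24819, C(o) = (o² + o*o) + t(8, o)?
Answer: 89499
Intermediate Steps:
t(X, c) = c + c*X² (t(X, c) = X²*c + c = c*X² + c = c + c*X²)
C(o) = 2*o² + 65*o (C(o) = (o² + o*o) + o*(1 + 8²) = (o² + o²) + o*(1 + 64) = 2*o² + o*65 = 2*o² + 65*o)
O = 87612 (O = -9 + 3*(4388 + 24819) = -9 + 3*29207 = -9 + 87621 = 87612)
C(20 - 71) + O = (20 - 71)*(65 + 2*(20 - 71)) + 87612 = -51*(65 + 2*(-51)) + 87612 = -51*(65 - 102) + 87612 = -51*(-37) + 87612 = 1887 + 87612 = 89499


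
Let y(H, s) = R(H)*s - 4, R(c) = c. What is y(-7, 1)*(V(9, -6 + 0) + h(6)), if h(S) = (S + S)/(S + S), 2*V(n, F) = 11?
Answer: -143/2 ≈ -71.500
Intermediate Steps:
V(n, F) = 11/2 (V(n, F) = (½)*11 = 11/2)
y(H, s) = -4 + H*s (y(H, s) = H*s - 4 = -4 + H*s)
h(S) = 1 (h(S) = (2*S)/((2*S)) = (2*S)*(1/(2*S)) = 1)
y(-7, 1)*(V(9, -6 + 0) + h(6)) = (-4 - 7*1)*(11/2 + 1) = (-4 - 7)*(13/2) = -11*13/2 = -143/2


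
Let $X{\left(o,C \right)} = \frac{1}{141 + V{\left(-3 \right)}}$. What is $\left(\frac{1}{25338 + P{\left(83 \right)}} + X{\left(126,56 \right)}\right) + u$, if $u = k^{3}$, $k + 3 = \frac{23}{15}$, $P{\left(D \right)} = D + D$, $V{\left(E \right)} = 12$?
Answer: $- \frac{4607010689}{1463292000} \approx -3.1484$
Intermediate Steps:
$P{\left(D \right)} = 2 D$
$k = - \frac{22}{15}$ ($k = -3 + \frac{23}{15} = - \frac{22}{15} \approx -1.4667$)
$X{\left(o,C \right)} = \frac{1}{153}$ ($X{\left(o,C \right)} = \frac{1}{141 + 12} = \frac{1}{153}$)
$u = - \frac{10648}{3375}$ ($u = \left(- \frac{22}{15}\right)^{3} = - \frac{10648}{3375} \approx -3.155$)
$\left(\frac{1}{25338 + P{\left(83 \right)}} + X{\left(126,56 \right)}\right) + u = \left(\frac{1}{25338 + 2 \cdot 83} + \frac{1}{153}\right) - \frac{10648}{3375} = \left(\frac{1}{25338 + 166} + \frac{1}{153}\right) - \frac{10648}{3375} = \left(\frac{1}{25504} + \frac{1}{153}\right) - \frac{10648}{3375} = \frac{25657}{3902112} - \frac{10648}{3375} = - \frac{4607010689}{1463292000}$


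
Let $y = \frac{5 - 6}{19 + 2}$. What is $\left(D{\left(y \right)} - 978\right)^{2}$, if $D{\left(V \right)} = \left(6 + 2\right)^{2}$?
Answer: $835396$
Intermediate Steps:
$y = - \frac{1}{21} \approx -0.047619$
$D{\left(V \right)} = 64$ ($D{\left(V \right)} = 8^{2} = 64$)
$\left(D{\left(y \right)} - 978\right)^{2} = \left(64 - 978\right)^{2} = \left(-914\right)^{2} = 835396$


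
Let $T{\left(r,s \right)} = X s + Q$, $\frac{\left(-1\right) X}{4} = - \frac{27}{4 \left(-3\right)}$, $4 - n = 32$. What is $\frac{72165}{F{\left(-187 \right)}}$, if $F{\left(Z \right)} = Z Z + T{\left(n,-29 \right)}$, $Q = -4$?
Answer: $\frac{24055}{11742} \approx 2.0486$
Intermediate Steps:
$n = -28$ ($n = 4 - 32 = -28$)
$X = -9$ ($X = - 4 \left(- \frac{27}{4 \left(-3\right)}\right) = - 4 \left(- \frac{27}{-12}\right) = - 4 \left(\left(-27\right) \left(- \frac{1}{12}\right)\right) = \left(-4\right) \frac{9}{4} = -9$)
$T{\left(r,s \right)} = -4 - 9 s$ ($T{\left(r,s \right)} = - 9 s - 4 = -4 - 9 s$)
$F{\left(Z \right)} = 257 + Z^{2}$ ($F{\left(Z \right)} = Z Z - -257 = Z^{2} + \left(-4 + 261\right) = Z^{2} + 257 = 257 + Z^{2}$)
$\frac{72165}{F{\left(-187 \right)}} = \frac{72165}{257 + \left(-187\right)^{2}} = \frac{72165}{257 + 34969} = \frac{72165}{35226} = 72165 \cdot \frac{1}{35226} = \frac{24055}{11742}$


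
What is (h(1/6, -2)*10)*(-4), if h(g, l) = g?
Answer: -20/3 ≈ -6.6667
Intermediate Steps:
(h(1/6, -2)*10)*(-4) = (10/6)*(-4) = ((⅙)*10)*(-4) = (5/3)*(-4) = -20/3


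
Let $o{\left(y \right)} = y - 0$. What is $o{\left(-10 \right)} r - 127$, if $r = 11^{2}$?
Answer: $-1337$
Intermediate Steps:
$o{\left(y \right)} = y$ ($o{\left(y \right)} = y + 0 = y$)
$r = 121$
$o{\left(-10 \right)} r - 127 = \left(-10\right) 121 - 127 = -1210 - 127 = -1337$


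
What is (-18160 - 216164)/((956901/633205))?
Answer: -49458376140/318967 ≈ -1.5506e+5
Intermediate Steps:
(-18160 - 216164)/((956901/633205)) = -234324/(956901*(1/633205)) = -234324/956901/633205 = -234324*633205/956901 = -49458376140/318967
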